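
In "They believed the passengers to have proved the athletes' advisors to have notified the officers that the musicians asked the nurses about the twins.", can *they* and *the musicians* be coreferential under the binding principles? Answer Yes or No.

*the musicians* is an R-expression; Principle C requires it to be free (not bound by any c-commanding expression).
— they: subject of the matrix clause; the pronoun c-commands the R-expression — coreference blocked (Principle C).

No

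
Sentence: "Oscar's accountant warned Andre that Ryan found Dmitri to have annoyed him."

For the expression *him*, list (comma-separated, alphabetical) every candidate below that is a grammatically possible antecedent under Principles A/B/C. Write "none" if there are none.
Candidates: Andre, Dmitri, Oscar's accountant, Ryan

*him* is a pronoun; Principle B requires it to be free in its binding domain — the clause headed by 'annoyed'.
— Andre: object of the matrix clause; c-commands the pronoun but lies outside its binding domain — allowed.
— Dmitri: subject of the clause headed by 'annoyed'; c-commands the pronoun within its binding domain — blocked (Principle B).
— Oscar's accountant: subject of the matrix clause; c-commands the pronoun but lies outside its binding domain — allowed.
— Ryan: subject of the clause headed by 'found'; c-commands the pronoun but lies outside its binding domain — allowed.

Andre, Oscar's accountant, Ryan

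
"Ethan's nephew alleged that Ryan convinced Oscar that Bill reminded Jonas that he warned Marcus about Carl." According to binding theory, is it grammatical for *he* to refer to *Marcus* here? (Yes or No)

No

*Marcus* is an R-expression; Principle C requires it to be free (not bound by any c-commanding expression).
— he: subject of the clause headed by 'warned'; the pronoun c-commands the R-expression — coreference blocked (Principle C).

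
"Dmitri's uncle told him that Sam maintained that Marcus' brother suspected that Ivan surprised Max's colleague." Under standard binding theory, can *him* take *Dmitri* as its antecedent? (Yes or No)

*him* is a pronoun; Principle B requires it to be free in its binding domain — the matrix clause.
— Dmitri: possessor inside the subject DP of the matrix clause; does not c-command the pronoun — Principle B does not apply; allowed.

Yes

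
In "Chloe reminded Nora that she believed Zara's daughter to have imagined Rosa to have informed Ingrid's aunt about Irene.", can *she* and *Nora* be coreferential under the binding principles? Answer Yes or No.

*Nora* is an R-expression; Principle C requires it to be free (not bound by any c-commanding expression).
— she: subject of the clause headed by 'believed'; the pronoun does not c-command the R-expression — coreference allowed.

Yes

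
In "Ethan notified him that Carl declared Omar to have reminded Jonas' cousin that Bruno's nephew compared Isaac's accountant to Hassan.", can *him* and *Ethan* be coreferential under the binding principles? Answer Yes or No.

*Ethan* is an R-expression; Principle C requires it to be free (not bound by any c-commanding expression).
— him: object of the matrix clause; the R-expression locally c-commands the pronoun — coreference blocked (Principle B on the pronoun).

No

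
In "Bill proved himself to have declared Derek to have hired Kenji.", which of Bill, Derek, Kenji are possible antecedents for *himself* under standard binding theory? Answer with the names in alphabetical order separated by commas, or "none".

Bill

*himself* is a reflexive; Principle A requires it to be bound within its binding domain — the matrix clause.
— Bill: subject of the matrix clause; c-commands the reflexive within its binding domain — allowed (Principle A).
— Derek: subject of the clause headed by 'hired'; does not c-command the reflexive — cannot bind it (Principle A).
— Kenji: object of the clause headed by 'hired'; does not c-command the reflexive — cannot bind it (Principle A).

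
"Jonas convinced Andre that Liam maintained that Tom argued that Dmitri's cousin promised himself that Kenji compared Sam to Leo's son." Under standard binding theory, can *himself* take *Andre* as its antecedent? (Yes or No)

No

*himself* is a reflexive; Principle A requires it to be bound within its binding domain — the clause headed by 'promised'.
— Andre: object of the matrix clause; c-commands the reflexive but lies outside its binding domain — cannot bind it (Principle A).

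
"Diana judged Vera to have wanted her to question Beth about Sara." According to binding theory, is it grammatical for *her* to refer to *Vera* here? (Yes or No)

No

*Vera* is an R-expression; Principle C requires it to be free (not bound by any c-commanding expression).
— her: subject of the clause headed by 'question'; the R-expression locally c-commands the pronoun — coreference blocked (Principle B on the pronoun).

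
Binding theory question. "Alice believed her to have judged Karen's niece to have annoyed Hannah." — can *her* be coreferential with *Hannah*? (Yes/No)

*her* is a pronoun; Principle B requires it to be free in its binding domain — the matrix clause.
— Hannah: object of the clause headed by 'annoyed'; is c-commanded by the pronoun; coreference would bind this R-expression — blocked (Principle C).

No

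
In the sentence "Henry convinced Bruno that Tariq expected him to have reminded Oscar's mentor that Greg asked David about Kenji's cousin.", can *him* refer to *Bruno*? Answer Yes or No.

*him* is a pronoun; Principle B requires it to be free in its binding domain — the clause headed by 'expected'.
— Bruno: object of the matrix clause; c-commands the pronoun but lies outside its binding domain — allowed.

Yes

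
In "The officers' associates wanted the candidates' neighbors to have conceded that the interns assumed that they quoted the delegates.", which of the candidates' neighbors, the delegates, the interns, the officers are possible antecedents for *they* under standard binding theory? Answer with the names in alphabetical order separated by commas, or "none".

the candidates' neighbors, the interns, the officers

*they* is a pronoun; Principle B requires it to be free in its binding domain — the clause headed by 'quoted'.
— the candidates' neighbors: subject of the clause headed by 'conceded'; c-commands the pronoun but lies outside its binding domain — allowed.
— the delegates: object of the clause headed by 'quoted'; is c-commanded by the pronoun; coreference would bind this R-expression — blocked (Principle C).
— the interns: subject of the clause headed by 'assumed'; c-commands the pronoun but lies outside its binding domain — allowed.
— the officers: possessor inside the subject DP of the matrix clause; does not c-command the pronoun — Principle B does not apply; allowed.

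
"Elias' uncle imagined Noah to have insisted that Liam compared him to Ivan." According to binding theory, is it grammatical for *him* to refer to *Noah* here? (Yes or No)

Yes

*Noah* is an R-expression; Principle C requires it to be free (not bound by any c-commanding expression).
— him: object of the clause headed by 'compared'; the pronoun does not c-command the R-expression — coreference allowed.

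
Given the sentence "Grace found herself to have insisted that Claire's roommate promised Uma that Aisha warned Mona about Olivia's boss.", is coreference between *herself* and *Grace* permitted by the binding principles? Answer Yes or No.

Yes

*herself* is a reflexive; Principle A requires it to be bound within its binding domain — the matrix clause.
— Grace: subject of the matrix clause; c-commands the reflexive within its binding domain — allowed (Principle A).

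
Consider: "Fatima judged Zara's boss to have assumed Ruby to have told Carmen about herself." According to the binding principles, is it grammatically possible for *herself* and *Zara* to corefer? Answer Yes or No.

*herself* is a reflexive; Principle A requires it to be bound within its binding domain — the clause headed by 'told'.
— Zara: possessor inside the subject DP of the clause headed by 'assumed'; does not c-command the reflexive — cannot bind it (Principle A).

No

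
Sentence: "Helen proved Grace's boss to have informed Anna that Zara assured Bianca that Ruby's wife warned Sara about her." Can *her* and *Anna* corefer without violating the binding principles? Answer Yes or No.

Yes

*Anna* is an R-expression; Principle C requires it to be free (not bound by any c-commanding expression).
— her: second object of the clause headed by 'warned'; the pronoun does not c-command the R-expression — coreference allowed.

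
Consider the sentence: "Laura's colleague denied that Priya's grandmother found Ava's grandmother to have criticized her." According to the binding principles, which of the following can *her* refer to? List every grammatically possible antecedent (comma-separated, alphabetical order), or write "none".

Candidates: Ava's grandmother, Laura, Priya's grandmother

*her* is a pronoun; Principle B requires it to be free in its binding domain — the clause headed by 'criticized'.
— Ava's grandmother: subject of the clause headed by 'criticized'; c-commands the pronoun within its binding domain — blocked (Principle B).
— Laura: possessor inside the subject DP of the matrix clause; does not c-command the pronoun — Principle B does not apply; allowed.
— Priya's grandmother: subject of the clause headed by 'found'; c-commands the pronoun but lies outside its binding domain — allowed.

Laura, Priya's grandmother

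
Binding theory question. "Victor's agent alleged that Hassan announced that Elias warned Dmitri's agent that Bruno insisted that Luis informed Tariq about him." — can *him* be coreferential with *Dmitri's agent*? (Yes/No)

*him* is a pronoun; Principle B requires it to be free in its binding domain — the clause headed by 'informed'.
— Dmitri's agent: object of the clause headed by 'warned'; c-commands the pronoun but lies outside its binding domain — allowed.

Yes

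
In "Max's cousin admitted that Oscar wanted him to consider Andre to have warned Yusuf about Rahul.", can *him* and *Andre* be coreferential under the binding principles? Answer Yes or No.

No

*Andre* is an R-expression; Principle C requires it to be free (not bound by any c-commanding expression).
— him: subject of the clause headed by 'consider'; the pronoun c-commands the R-expression — coreference blocked (Principle C).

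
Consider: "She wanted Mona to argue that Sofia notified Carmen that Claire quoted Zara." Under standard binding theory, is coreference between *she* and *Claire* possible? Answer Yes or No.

No

*Claire* is an R-expression; Principle C requires it to be free (not bound by any c-commanding expression).
— she: subject of the matrix clause; the pronoun c-commands the R-expression — coreference blocked (Principle C).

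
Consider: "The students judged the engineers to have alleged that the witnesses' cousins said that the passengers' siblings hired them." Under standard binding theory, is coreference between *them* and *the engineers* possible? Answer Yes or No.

Yes

*the engineers* is an R-expression; Principle C requires it to be free (not bound by any c-commanding expression).
— them: object of the clause headed by 'hired'; the pronoun does not c-command the R-expression — coreference allowed.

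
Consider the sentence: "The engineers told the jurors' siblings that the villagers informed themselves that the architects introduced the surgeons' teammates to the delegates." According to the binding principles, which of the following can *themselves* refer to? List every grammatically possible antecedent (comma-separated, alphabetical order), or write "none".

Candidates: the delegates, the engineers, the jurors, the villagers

the villagers

*themselves* is a reflexive; Principle A requires it to be bound within its binding domain — the clause headed by 'informed'.
— the delegates: second object of the clause headed by 'introduced'; does not c-command the reflexive — cannot bind it (Principle A).
— the engineers: subject of the matrix clause; c-commands the reflexive but lies outside its binding domain — cannot bind it (Principle A).
— the jurors: possessor inside the object DP of the matrix clause; does not c-command the reflexive — cannot bind it (Principle A).
— the villagers: subject of the clause headed by 'informed'; c-commands the reflexive within its binding domain — allowed (Principle A).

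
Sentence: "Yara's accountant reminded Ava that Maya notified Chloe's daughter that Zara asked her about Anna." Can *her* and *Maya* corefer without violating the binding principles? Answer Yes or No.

*Maya* is an R-expression; Principle C requires it to be free (not bound by any c-commanding expression).
— her: object of the clause headed by 'asked'; the pronoun does not c-command the R-expression — coreference allowed.

Yes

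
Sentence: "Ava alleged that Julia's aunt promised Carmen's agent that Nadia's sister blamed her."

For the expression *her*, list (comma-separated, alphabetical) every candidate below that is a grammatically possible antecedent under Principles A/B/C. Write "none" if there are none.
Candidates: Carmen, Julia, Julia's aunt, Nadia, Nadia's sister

*her* is a pronoun; Principle B requires it to be free in its binding domain — the clause headed by 'blamed'.
— Carmen: possessor inside the object DP of the clause headed by 'promised'; does not c-command the pronoun — Principle B does not apply; allowed.
— Julia: possessor inside the subject DP of the clause headed by 'promised'; does not c-command the pronoun — Principle B does not apply; allowed.
— Julia's aunt: subject of the clause headed by 'promised'; c-commands the pronoun but lies outside its binding domain — allowed.
— Nadia: possessor inside the subject DP of the clause headed by 'blamed'; does not c-command the pronoun — Principle B does not apply; allowed.
— Nadia's sister: subject of the clause headed by 'blamed'; c-commands the pronoun within its binding domain — blocked (Principle B).

Carmen, Julia, Julia's aunt, Nadia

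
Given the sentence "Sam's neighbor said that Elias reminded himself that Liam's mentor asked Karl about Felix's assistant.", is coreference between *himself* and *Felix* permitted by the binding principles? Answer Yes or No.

*himself* is a reflexive; Principle A requires it to be bound within its binding domain — the clause headed by 'reminded'.
— Felix: possessor inside the second object DP of the clause headed by 'asked'; does not c-command the reflexive — cannot bind it (Principle A).

No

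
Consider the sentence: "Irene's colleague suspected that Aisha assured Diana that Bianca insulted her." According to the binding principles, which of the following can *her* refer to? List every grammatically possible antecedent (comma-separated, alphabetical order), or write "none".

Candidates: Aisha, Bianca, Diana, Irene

Aisha, Diana, Irene

*her* is a pronoun; Principle B requires it to be free in its binding domain — the clause headed by 'insulted'.
— Aisha: subject of the clause headed by 'assured'; c-commands the pronoun but lies outside its binding domain — allowed.
— Bianca: subject of the clause headed by 'insulted'; c-commands the pronoun within its binding domain — blocked (Principle B).
— Diana: object of the clause headed by 'assured'; c-commands the pronoun but lies outside its binding domain — allowed.
— Irene: possessor inside the subject DP of the matrix clause; does not c-command the pronoun — Principle B does not apply; allowed.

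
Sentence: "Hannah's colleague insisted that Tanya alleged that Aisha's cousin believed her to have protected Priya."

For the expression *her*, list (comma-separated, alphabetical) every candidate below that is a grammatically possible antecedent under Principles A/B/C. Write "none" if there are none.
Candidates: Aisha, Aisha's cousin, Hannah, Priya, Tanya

*her* is a pronoun; Principle B requires it to be free in its binding domain — the clause headed by 'believed'.
— Aisha: possessor inside the subject DP of the clause headed by 'believed'; does not c-command the pronoun — Principle B does not apply; allowed.
— Aisha's cousin: subject of the clause headed by 'believed'; c-commands the pronoun within its binding domain — blocked (Principle B).
— Hannah: possessor inside the subject DP of the matrix clause; does not c-command the pronoun — Principle B does not apply; allowed.
— Priya: object of the clause headed by 'protected'; is c-commanded by the pronoun; coreference would bind this R-expression — blocked (Principle C).
— Tanya: subject of the clause headed by 'alleged'; c-commands the pronoun but lies outside its binding domain — allowed.

Aisha, Hannah, Tanya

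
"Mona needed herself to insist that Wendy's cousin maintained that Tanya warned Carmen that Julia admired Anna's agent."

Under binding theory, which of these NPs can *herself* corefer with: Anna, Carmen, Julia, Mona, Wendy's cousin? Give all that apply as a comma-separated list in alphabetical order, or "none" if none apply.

Mona

*herself* is a reflexive; Principle A requires it to be bound within its binding domain — the matrix clause.
— Anna: possessor inside the object DP of the clause headed by 'admired'; does not c-command the reflexive — cannot bind it (Principle A).
— Carmen: object of the clause headed by 'warned'; does not c-command the reflexive — cannot bind it (Principle A).
— Julia: subject of the clause headed by 'admired'; does not c-command the reflexive — cannot bind it (Principle A).
— Mona: subject of the matrix clause; c-commands the reflexive within its binding domain — allowed (Principle A).
— Wendy's cousin: subject of the clause headed by 'maintained'; does not c-command the reflexive — cannot bind it (Principle A).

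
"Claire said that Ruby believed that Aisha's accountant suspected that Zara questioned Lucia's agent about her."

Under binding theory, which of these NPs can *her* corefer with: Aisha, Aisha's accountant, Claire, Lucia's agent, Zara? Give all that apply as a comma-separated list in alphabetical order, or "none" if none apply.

Aisha, Aisha's accountant, Claire

*her* is a pronoun; Principle B requires it to be free in its binding domain — the clause headed by 'questioned'.
— Aisha: possessor inside the subject DP of the clause headed by 'suspected'; does not c-command the pronoun — Principle B does not apply; allowed.
— Aisha's accountant: subject of the clause headed by 'suspected'; c-commands the pronoun but lies outside its binding domain — allowed.
— Claire: subject of the matrix clause; c-commands the pronoun but lies outside its binding domain — allowed.
— Lucia's agent: object of the clause headed by 'questioned'; c-commands the pronoun within its binding domain — blocked (Principle B).
— Zara: subject of the clause headed by 'questioned'; c-commands the pronoun within its binding domain — blocked (Principle B).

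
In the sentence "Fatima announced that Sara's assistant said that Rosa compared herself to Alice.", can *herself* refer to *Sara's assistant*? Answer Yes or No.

No

*herself* is a reflexive; Principle A requires it to be bound within its binding domain — the clause headed by 'compared'.
— Sara's assistant: subject of the clause headed by 'said'; c-commands the reflexive but lies outside its binding domain — cannot bind it (Principle A).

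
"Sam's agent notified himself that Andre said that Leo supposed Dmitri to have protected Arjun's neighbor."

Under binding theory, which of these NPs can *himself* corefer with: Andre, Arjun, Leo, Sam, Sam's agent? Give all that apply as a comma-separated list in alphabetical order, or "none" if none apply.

*himself* is a reflexive; Principle A requires it to be bound within its binding domain — the matrix clause.
— Andre: subject of the clause headed by 'said'; does not c-command the reflexive — cannot bind it (Principle A).
— Arjun: possessor inside the object DP of the clause headed by 'protected'; does not c-command the reflexive — cannot bind it (Principle A).
— Leo: subject of the clause headed by 'supposed'; does not c-command the reflexive — cannot bind it (Principle A).
— Sam: possessor inside the subject DP of the matrix clause; does not c-command the reflexive — cannot bind it (Principle A).
— Sam's agent: subject of the matrix clause; c-commands the reflexive within its binding domain — allowed (Principle A).

Sam's agent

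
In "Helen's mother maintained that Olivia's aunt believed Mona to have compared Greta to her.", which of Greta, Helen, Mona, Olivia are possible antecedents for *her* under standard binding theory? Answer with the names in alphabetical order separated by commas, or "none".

Helen, Olivia

*her* is a pronoun; Principle B requires it to be free in its binding domain — the clause headed by 'compared'.
— Greta: object of the clause headed by 'compared'; c-commands the pronoun within its binding domain — blocked (Principle B).
— Helen: possessor inside the subject DP of the matrix clause; does not c-command the pronoun — Principle B does not apply; allowed.
— Mona: subject of the clause headed by 'compared'; c-commands the pronoun within its binding domain — blocked (Principle B).
— Olivia: possessor inside the subject DP of the clause headed by 'believed'; does not c-command the pronoun — Principle B does not apply; allowed.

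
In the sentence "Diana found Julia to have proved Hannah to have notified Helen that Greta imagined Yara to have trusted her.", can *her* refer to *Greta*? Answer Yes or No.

*her* is a pronoun; Principle B requires it to be free in its binding domain — the clause headed by 'trusted'.
— Greta: subject of the clause headed by 'imagined'; c-commands the pronoun but lies outside its binding domain — allowed.

Yes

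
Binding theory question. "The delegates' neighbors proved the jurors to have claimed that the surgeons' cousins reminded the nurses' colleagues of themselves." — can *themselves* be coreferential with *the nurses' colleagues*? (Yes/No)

*themselves* is a reflexive; Principle A requires it to be bound within its binding domain — the clause headed by 'reminded'.
— the nurses' colleagues: object of the clause headed by 'reminded'; c-commands the reflexive within its binding domain — allowed (Principle A).

Yes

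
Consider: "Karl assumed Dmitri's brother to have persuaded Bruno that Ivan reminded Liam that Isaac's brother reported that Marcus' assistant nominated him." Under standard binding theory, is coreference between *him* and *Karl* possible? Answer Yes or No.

*Karl* is an R-expression; Principle C requires it to be free (not bound by any c-commanding expression).
— him: object of the clause headed by 'nominated'; the pronoun does not c-command the R-expression — coreference allowed.

Yes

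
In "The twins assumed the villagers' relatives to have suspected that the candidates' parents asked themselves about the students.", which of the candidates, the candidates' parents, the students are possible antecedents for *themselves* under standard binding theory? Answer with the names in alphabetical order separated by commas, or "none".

*themselves* is a reflexive; Principle A requires it to be bound within its binding domain — the clause headed by 'asked'.
— the candidates: possessor inside the subject DP of the clause headed by 'asked'; does not c-command the reflexive — cannot bind it (Principle A).
— the candidates' parents: subject of the clause headed by 'asked'; c-commands the reflexive within its binding domain — allowed (Principle A).
— the students: second object of the clause headed by 'asked'; does not c-command the reflexive — cannot bind it (Principle A).

the candidates' parents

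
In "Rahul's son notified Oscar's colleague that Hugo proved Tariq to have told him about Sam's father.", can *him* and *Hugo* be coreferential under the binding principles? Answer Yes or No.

Yes

*Hugo* is an R-expression; Principle C requires it to be free (not bound by any c-commanding expression).
— him: object of the clause headed by 'told'; the pronoun does not c-command the R-expression — coreference allowed.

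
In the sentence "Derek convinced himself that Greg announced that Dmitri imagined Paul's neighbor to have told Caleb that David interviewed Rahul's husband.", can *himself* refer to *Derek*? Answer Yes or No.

*himself* is a reflexive; Principle A requires it to be bound within its binding domain — the matrix clause.
— Derek: subject of the matrix clause; c-commands the reflexive within its binding domain — allowed (Principle A).

Yes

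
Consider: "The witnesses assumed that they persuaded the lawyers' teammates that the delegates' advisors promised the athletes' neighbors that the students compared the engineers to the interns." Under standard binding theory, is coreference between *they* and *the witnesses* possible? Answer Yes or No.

Yes

*the witnesses* is an R-expression; Principle C requires it to be free (not bound by any c-commanding expression).
— they: subject of the clause headed by 'persuaded'; the pronoun does not c-command the R-expression — coreference allowed.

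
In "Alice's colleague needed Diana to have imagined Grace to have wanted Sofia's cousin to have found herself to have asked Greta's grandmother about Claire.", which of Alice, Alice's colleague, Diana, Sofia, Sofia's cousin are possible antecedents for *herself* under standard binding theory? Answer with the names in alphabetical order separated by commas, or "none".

Sofia's cousin

*herself* is a reflexive; Principle A requires it to be bound within its binding domain — the clause headed by 'found'.
— Alice: possessor inside the subject DP of the matrix clause; does not c-command the reflexive — cannot bind it (Principle A).
— Alice's colleague: subject of the matrix clause; c-commands the reflexive but lies outside its binding domain — cannot bind it (Principle A).
— Diana: subject of the clause headed by 'imagined'; c-commands the reflexive but lies outside its binding domain — cannot bind it (Principle A).
— Sofia: possessor inside the subject DP of the clause headed by 'found'; does not c-command the reflexive — cannot bind it (Principle A).
— Sofia's cousin: subject of the clause headed by 'found'; c-commands the reflexive within its binding domain — allowed (Principle A).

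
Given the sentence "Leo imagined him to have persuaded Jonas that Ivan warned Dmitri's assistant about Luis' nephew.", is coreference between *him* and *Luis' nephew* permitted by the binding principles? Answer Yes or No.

*him* is a pronoun; Principle B requires it to be free in its binding domain — the matrix clause.
— Luis' nephew: second object of the clause headed by 'warned'; is c-commanded by the pronoun; coreference would bind this R-expression — blocked (Principle C).

No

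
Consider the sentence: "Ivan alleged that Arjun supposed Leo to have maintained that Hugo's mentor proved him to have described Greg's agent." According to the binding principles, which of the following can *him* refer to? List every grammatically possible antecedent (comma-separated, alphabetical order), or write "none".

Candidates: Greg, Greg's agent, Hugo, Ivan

Hugo, Ivan

*him* is a pronoun; Principle B requires it to be free in its binding domain — the clause headed by 'proved'.
— Greg: possessor inside the object DP of the clause headed by 'described'; is c-commanded by the pronoun; coreference would bind this R-expression — blocked (Principle C).
— Greg's agent: object of the clause headed by 'described'; is c-commanded by the pronoun; coreference would bind this R-expression — blocked (Principle C).
— Hugo: possessor inside the subject DP of the clause headed by 'proved'; does not c-command the pronoun — Principle B does not apply; allowed.
— Ivan: subject of the matrix clause; c-commands the pronoun but lies outside its binding domain — allowed.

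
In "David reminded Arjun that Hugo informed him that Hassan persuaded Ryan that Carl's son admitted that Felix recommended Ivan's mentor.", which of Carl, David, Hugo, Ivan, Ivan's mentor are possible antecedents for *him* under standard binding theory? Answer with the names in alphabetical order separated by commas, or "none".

David

*him* is a pronoun; Principle B requires it to be free in its binding domain — the clause headed by 'informed'.
— Carl: possessor inside the subject DP of the clause headed by 'admitted'; is c-commanded by the pronoun; coreference would bind this R-expression — blocked (Principle C).
— David: subject of the matrix clause; c-commands the pronoun but lies outside its binding domain — allowed.
— Hugo: subject of the clause headed by 'informed'; c-commands the pronoun within its binding domain — blocked (Principle B).
— Ivan: possessor inside the object DP of the clause headed by 'recommended'; is c-commanded by the pronoun; coreference would bind this R-expression — blocked (Principle C).
— Ivan's mentor: object of the clause headed by 'recommended'; is c-commanded by the pronoun; coreference would bind this R-expression — blocked (Principle C).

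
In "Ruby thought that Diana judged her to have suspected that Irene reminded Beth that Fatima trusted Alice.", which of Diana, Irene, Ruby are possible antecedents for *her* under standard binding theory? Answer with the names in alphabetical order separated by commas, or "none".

Ruby

*her* is a pronoun; Principle B requires it to be free in its binding domain — the clause headed by 'judged'.
— Diana: subject of the clause headed by 'judged'; c-commands the pronoun within its binding domain — blocked (Principle B).
— Irene: subject of the clause headed by 'reminded'; is c-commanded by the pronoun; coreference would bind this R-expression — blocked (Principle C).
— Ruby: subject of the matrix clause; c-commands the pronoun but lies outside its binding domain — allowed.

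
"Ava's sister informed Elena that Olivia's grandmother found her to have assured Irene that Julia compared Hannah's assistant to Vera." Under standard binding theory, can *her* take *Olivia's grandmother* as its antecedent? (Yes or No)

*her* is a pronoun; Principle B requires it to be free in its binding domain — the clause headed by 'found'.
— Olivia's grandmother: subject of the clause headed by 'found'; c-commands the pronoun within its binding domain — blocked (Principle B).

No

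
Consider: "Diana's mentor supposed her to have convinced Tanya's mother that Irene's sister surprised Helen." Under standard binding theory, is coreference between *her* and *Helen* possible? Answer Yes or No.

*Helen* is an R-expression; Principle C requires it to be free (not bound by any c-commanding expression).
— her: subject of the clause headed by 'convinced'; the pronoun c-commands the R-expression — coreference blocked (Principle C).

No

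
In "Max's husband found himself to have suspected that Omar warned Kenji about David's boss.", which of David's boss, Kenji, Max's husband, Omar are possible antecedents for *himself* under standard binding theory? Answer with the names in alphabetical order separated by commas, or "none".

Max's husband

*himself* is a reflexive; Principle A requires it to be bound within its binding domain — the matrix clause.
— David's boss: second object of the clause headed by 'warned'; does not c-command the reflexive — cannot bind it (Principle A).
— Kenji: object of the clause headed by 'warned'; does not c-command the reflexive — cannot bind it (Principle A).
— Max's husband: subject of the matrix clause; c-commands the reflexive within its binding domain — allowed (Principle A).
— Omar: subject of the clause headed by 'warned'; does not c-command the reflexive — cannot bind it (Principle A).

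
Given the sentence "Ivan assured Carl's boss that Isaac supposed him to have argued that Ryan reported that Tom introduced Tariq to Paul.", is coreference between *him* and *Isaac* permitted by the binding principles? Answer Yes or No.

No

*him* is a pronoun; Principle B requires it to be free in its binding domain — the clause headed by 'supposed'.
— Isaac: subject of the clause headed by 'supposed'; c-commands the pronoun within its binding domain — blocked (Principle B).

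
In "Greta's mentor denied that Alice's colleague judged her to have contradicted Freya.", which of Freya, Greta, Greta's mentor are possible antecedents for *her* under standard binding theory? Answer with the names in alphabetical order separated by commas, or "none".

*her* is a pronoun; Principle B requires it to be free in its binding domain — the clause headed by 'judged'.
— Freya: object of the clause headed by 'contradicted'; is c-commanded by the pronoun; coreference would bind this R-expression — blocked (Principle C).
— Greta: possessor inside the subject DP of the matrix clause; does not c-command the pronoun — Principle B does not apply; allowed.
— Greta's mentor: subject of the matrix clause; c-commands the pronoun but lies outside its binding domain — allowed.

Greta, Greta's mentor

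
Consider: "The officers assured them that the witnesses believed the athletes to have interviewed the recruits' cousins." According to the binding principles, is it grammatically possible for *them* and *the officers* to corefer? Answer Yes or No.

No

*them* is a pronoun; Principle B requires it to be free in its binding domain — the matrix clause.
— the officers: subject of the matrix clause; c-commands the pronoun within its binding domain — blocked (Principle B).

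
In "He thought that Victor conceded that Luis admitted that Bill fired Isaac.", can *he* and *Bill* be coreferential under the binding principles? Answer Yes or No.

No

*Bill* is an R-expression; Principle C requires it to be free (not bound by any c-commanding expression).
— he: subject of the matrix clause; the pronoun c-commands the R-expression — coreference blocked (Principle C).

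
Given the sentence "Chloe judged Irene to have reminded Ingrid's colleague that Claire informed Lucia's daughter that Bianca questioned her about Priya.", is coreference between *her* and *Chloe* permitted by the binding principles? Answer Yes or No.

Yes

*her* is a pronoun; Principle B requires it to be free in its binding domain — the clause headed by 'questioned'.
— Chloe: subject of the matrix clause; c-commands the pronoun but lies outside its binding domain — allowed.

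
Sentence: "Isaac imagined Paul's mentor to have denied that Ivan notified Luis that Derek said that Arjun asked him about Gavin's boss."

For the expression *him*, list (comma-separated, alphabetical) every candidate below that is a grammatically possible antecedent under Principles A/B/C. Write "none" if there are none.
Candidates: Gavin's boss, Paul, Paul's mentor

Paul, Paul's mentor

*him* is a pronoun; Principle B requires it to be free in its binding domain — the clause headed by 'asked'.
— Gavin's boss: second object of the clause headed by 'asked'; is c-commanded by the pronoun; coreference would bind this R-expression — blocked (Principle C).
— Paul: possessor inside the subject DP of the clause headed by 'denied'; does not c-command the pronoun — Principle B does not apply; allowed.
— Paul's mentor: subject of the clause headed by 'denied'; c-commands the pronoun but lies outside its binding domain — allowed.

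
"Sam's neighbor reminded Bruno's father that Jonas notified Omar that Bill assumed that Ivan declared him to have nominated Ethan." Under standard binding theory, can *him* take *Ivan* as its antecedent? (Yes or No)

No

*him* is a pronoun; Principle B requires it to be free in its binding domain — the clause headed by 'declared'.
— Ivan: subject of the clause headed by 'declared'; c-commands the pronoun within its binding domain — blocked (Principle B).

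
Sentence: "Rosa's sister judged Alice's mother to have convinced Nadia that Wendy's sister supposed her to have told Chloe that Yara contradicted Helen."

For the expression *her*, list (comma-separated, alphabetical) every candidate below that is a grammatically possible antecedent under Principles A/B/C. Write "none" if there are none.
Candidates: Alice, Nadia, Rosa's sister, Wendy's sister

Alice, Nadia, Rosa's sister

*her* is a pronoun; Principle B requires it to be free in its binding domain — the clause headed by 'supposed'.
— Alice: possessor inside the subject DP of the clause headed by 'convinced'; does not c-command the pronoun — Principle B does not apply; allowed.
— Nadia: object of the clause headed by 'convinced'; c-commands the pronoun but lies outside its binding domain — allowed.
— Rosa's sister: subject of the matrix clause; c-commands the pronoun but lies outside its binding domain — allowed.
— Wendy's sister: subject of the clause headed by 'supposed'; c-commands the pronoun within its binding domain — blocked (Principle B).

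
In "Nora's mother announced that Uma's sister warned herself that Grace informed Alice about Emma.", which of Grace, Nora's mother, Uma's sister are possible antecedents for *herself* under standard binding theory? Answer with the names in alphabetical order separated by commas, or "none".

*herself* is a reflexive; Principle A requires it to be bound within its binding domain — the clause headed by 'warned'.
— Grace: subject of the clause headed by 'informed'; does not c-command the reflexive — cannot bind it (Principle A).
— Nora's mother: subject of the matrix clause; c-commands the reflexive but lies outside its binding domain — cannot bind it (Principle A).
— Uma's sister: subject of the clause headed by 'warned'; c-commands the reflexive within its binding domain — allowed (Principle A).

Uma's sister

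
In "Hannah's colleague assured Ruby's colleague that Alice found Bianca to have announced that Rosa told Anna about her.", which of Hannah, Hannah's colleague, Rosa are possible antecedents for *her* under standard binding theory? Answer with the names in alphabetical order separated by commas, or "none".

Hannah, Hannah's colleague

*her* is a pronoun; Principle B requires it to be free in its binding domain — the clause headed by 'told'.
— Hannah: possessor inside the subject DP of the matrix clause; does not c-command the pronoun — Principle B does not apply; allowed.
— Hannah's colleague: subject of the matrix clause; c-commands the pronoun but lies outside its binding domain — allowed.
— Rosa: subject of the clause headed by 'told'; c-commands the pronoun within its binding domain — blocked (Principle B).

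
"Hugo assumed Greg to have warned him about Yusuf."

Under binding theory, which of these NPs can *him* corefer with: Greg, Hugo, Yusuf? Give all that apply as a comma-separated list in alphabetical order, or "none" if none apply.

Hugo

*him* is a pronoun; Principle B requires it to be free in its binding domain — the clause headed by 'warned'.
— Greg: subject of the clause headed by 'warned'; c-commands the pronoun within its binding domain — blocked (Principle B).
— Hugo: subject of the matrix clause; c-commands the pronoun but lies outside its binding domain — allowed.
— Yusuf: second object of the clause headed by 'warned'; is c-commanded by the pronoun; coreference would bind this R-expression — blocked (Principle C).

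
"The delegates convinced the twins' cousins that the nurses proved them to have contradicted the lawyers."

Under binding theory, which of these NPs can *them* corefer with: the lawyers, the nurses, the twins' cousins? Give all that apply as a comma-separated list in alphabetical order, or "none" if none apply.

*them* is a pronoun; Principle B requires it to be free in its binding domain — the clause headed by 'proved'.
— the lawyers: object of the clause headed by 'contradicted'; is c-commanded by the pronoun; coreference would bind this R-expression — blocked (Principle C).
— the nurses: subject of the clause headed by 'proved'; c-commands the pronoun within its binding domain — blocked (Principle B).
— the twins' cousins: object of the matrix clause; c-commands the pronoun but lies outside its binding domain — allowed.

the twins' cousins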